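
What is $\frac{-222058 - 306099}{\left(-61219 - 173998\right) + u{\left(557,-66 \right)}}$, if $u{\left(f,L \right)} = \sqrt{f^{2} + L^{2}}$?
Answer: $\frac{124231505069}{55326722484} + \frac{528157 \sqrt{314605}}{55326722484} \approx 2.2508$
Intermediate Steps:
$u{\left(f,L \right)} = \sqrt{L^{2} + f^{2}}$
$\frac{-222058 - 306099}{\left(-61219 - 173998\right) + u{\left(557,-66 \right)}} = \frac{-222058 - 306099}{\left(-61219 - 173998\right) + \sqrt{\left(-66\right)^{2} + 557^{2}}} = - \frac{528157}{-235217 + \sqrt{4356 + 310249}} = - \frac{528157}{-235217 + \sqrt{314605}}$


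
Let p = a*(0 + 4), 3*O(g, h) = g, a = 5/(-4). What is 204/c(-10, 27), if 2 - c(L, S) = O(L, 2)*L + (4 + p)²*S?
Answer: -612/175 ≈ -3.4971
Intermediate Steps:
a = -5/4 (a = 5*(-¼) = -5/4 ≈ -1.2500)
O(g, h) = g/3
p = -5 (p = -5*(0 + 4)/4 = -5/4*4 = -5)
c(L, S) = 2 - S - L²/3 (c(L, S) = 2 - ((L/3)*L + (4 - 5)²*S) = 2 - (L²/3 + (-1)²*S) = 2 - (L²/3 + 1*S) = 2 - (L²/3 + S) = 2 - (S + L²/3) = 2 + (-S - L²/3) = 2 - S - L²/3)
204/c(-10, 27) = 204/(2 - 1*27 - ⅓*(-10)²) = 204/(2 - 27 - ⅓*100) = 204/(2 - 27 - 100/3) = 204/(-175/3) = 204*(-3/175) = -612/175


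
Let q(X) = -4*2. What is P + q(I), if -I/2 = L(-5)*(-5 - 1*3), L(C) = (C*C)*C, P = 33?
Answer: 25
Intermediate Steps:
L(C) = C**3 (L(C) = C**2*C = C**3)
I = -2000 (I = -2*(-5)**3*(-5 - 1*3) = -(-250)*(-5 - 3) = -(-250)*(-8) = -2*1000 = -2000)
q(X) = -8
P + q(I) = 33 - 8 = 25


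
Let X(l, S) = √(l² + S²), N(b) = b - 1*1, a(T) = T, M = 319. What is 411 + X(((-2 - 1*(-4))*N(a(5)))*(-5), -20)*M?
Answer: 411 + 6380*√5 ≈ 14677.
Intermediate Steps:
N(b) = -1 + b (N(b) = b - 1 = -1 + b)
X(l, S) = √(S² + l²)
411 + X(((-2 - 1*(-4))*N(a(5)))*(-5), -20)*M = 411 + √((-20)² + (((-2 - 1*(-4))*(-1 + 5))*(-5))²)*319 = 411 + √(400 + (((-2 + 4)*4)*(-5))²)*319 = 411 + √(400 + ((2*4)*(-5))²)*319 = 411 + √(400 + (8*(-5))²)*319 = 411 + √(400 + (-40)²)*319 = 411 + √(400 + 1600)*319 = 411 + √2000*319 = 411 + (20*√5)*319 = 411 + 6380*√5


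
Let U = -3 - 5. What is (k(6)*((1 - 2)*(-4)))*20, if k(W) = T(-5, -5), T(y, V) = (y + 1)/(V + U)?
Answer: 320/13 ≈ 24.615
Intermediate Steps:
U = -8
T(y, V) = (1 + y)/(-8 + V) (T(y, V) = (y + 1)/(V - 8) = (1 + y)/(-8 + V))
k(W) = 4/13 (k(W) = (1 - 5)/(-8 - 5) = -4/(-13) = -1/13*(-4) = 4/13)
(k(6)*((1 - 2)*(-4)))*20 = (4*((1 - 2)*(-4))/13)*20 = (4*(-1*(-4))/13)*20 = ((4/13)*4)*20 = (16/13)*20 = 320/13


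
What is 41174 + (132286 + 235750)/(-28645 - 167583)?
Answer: 2019780909/49057 ≈ 41172.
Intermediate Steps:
41174 + (132286 + 235750)/(-28645 - 167583) = 41174 + 368036/(-196228) = 41174 + 368036*(-1/196228) = 41174 - 92009/49057 = 2019780909/49057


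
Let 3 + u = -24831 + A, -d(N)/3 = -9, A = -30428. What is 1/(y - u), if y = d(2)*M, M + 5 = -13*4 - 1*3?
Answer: 1/53642 ≈ 1.8642e-5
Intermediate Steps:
d(N) = 27 (d(N) = -3*(-9) = 27)
u = -55262 (u = -3 + (-24831 - 30428) = -3 - 55259 = -55262)
M = -60 (M = -5 + (-13*4 - 1*3) = -5 + (-52 - 3) = -5 - 55 = -60)
y = -1620 (y = 27*(-60) = -1620)
1/(y - u) = 1/(-1620 - 1*(-55262)) = 1/(-1620 + 55262) = 1/53642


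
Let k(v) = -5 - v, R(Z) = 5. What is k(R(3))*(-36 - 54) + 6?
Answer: 906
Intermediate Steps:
k(R(3))*(-36 - 54) + 6 = (-5 - 1*5)*(-36 - 54) + 6 = (-5 - 5)*(-90) + 6 = -10*(-90) + 6 = 900 + 6 = 906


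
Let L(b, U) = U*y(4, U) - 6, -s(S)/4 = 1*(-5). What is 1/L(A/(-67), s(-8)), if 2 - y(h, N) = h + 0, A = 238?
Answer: -1/46 ≈ -0.021739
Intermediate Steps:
y(h, N) = 2 - h (y(h, N) = 2 - (h + 0) = 2 - h)
s(S) = 20 (s(S) = -4*(-5) = 20)
L(b, U) = -6 - 2*U (L(b, U) = U*(2 - 1*4) - 6 = U*(2 - 4) - 6 = U*(-2) - 6 = -2*U - 6 = -6 - 2*U)
1/L(A/(-67), s(-8)) = 1/(-6 - 2*20) = 1/(-6 - 40) = 1/(-46) = -1/46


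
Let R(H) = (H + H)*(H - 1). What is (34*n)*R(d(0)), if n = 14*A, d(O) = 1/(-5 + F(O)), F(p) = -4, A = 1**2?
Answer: 9520/81 ≈ 117.53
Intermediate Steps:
A = 1
d(O) = -1/9 (d(O) = 1/(-5 - 4) = 1/(-9) = -1/9)
R(H) = 2*H*(-1 + H) (R(H) = (2*H)*(-1 + H) = 2*H*(-1 + H))
n = 14 (n = 14*1 = 14)
(34*n)*R(d(0)) = (34*14)*(2*(-1/9)*(-1 - 1/9)) = 476*(2*(-1/9)*(-10/9)) = 476*(20/81) = 9520/81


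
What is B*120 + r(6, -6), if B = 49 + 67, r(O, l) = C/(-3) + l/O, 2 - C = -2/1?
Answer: 41753/3 ≈ 13918.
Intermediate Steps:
C = 4 (C = 2 - (-2)/1 = 2 - (-2) = 2 - 1*(-2) = 2 + 2 = 4)
r(O, l) = -4/3 + l/O (r(O, l) = 4/(-3) + l/O = 4*(-⅓) + l/O = -4/3 + l/O)
B = 116
B*120 + r(6, -6) = 116*120 + (-4/3 - 6/6) = 13920 + (-4/3 - 6*⅙) = 13920 + (-4/3 - 1) = 13920 - 7/3 = 41753/3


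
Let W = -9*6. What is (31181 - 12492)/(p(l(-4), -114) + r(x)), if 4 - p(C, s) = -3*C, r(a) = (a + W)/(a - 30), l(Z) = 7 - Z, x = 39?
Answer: 56067/106 ≈ 528.93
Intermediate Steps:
W = -54
r(a) = (-54 + a)/(-30 + a) (r(a) = (a - 54)/(a - 30) = (-54 + a)/(-30 + a))
p(C, s) = 4 + 3*C (p(C, s) = 4 - (-3)*C = 4 + 3*C)
(31181 - 12492)/(p(l(-4), -114) + r(x)) = (31181 - 12492)/((4 + 3*(7 - 1*(-4))) + (-54 + 39)/(-30 + 39)) = 18689/((4 + 3*(7 + 4)) - 15/9) = 18689/((4 + 3*11) + (1/9)*(-15)) = 18689/((4 + 33) - 5/3) = 18689/(37 - 5/3) = 18689/(106/3) = 18689*(3/106) = 56067/106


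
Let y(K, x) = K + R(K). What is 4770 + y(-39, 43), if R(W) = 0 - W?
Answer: 4770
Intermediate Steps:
R(W) = -W
y(K, x) = 0 (y(K, x) = K - K = 0)
4770 + y(-39, 43) = 4770 + 0 = 4770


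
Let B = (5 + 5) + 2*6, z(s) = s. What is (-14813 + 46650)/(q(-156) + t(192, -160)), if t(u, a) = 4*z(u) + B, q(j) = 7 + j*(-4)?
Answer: 31837/1421 ≈ 22.405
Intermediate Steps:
B = 22 (B = 10 + 12 = 22)
q(j) = 7 - 4*j
t(u, a) = 22 + 4*u (t(u, a) = 4*u + 22 = 22 + 4*u)
(-14813 + 46650)/(q(-156) + t(192, -160)) = (-14813 + 46650)/((7 - 4*(-156)) + (22 + 4*192)) = 31837/((7 + 624) + (22 + 768)) = 31837/(631 + 790) = 31837/1421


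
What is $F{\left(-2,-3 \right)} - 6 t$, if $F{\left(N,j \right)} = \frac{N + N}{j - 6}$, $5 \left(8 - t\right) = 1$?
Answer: $- \frac{2086}{45} \approx -46.356$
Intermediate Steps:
$t = \frac{39}{5}$ ($t = 8 - \frac{1}{5} = \frac{39}{5} \approx 7.8$)
$F{\left(N,j \right)} = \frac{2 N}{-6 + j}$
$F{\left(-2,-3 \right)} - 6 t = 2 \left(-2\right) \frac{1}{-6 - 3} - \frac{234}{5} = 2 \left(-2\right) \frac{1}{-9} - \frac{234}{5} = 2 \left(-2\right) \left(- \frac{1}{9}\right) - \frac{234}{5} = \frac{4}{9} - \frac{234}{5} = - \frac{2086}{45}$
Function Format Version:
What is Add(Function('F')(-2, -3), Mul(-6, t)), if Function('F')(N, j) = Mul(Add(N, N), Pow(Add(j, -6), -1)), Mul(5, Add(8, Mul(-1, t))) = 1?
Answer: Rational(-2086, 45) ≈ -46.356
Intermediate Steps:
t = Rational(39, 5) (t = Add(8, Mul(Rational(-1, 5), 1)) = Add(8, Rational(-1, 5)) = Rational(39, 5) ≈ 7.8000)
Function('F')(N, j) = Mul(2, N, Pow(Add(-6, j), -1)) (Function('F')(N, j) = Mul(Mul(2, N), Pow(Add(-6, j), -1)) = Mul(2, N, Pow(Add(-6, j), -1)))
Add(Function('F')(-2, -3), Mul(-6, t)) = Add(Mul(2, -2, Pow(Add(-6, -3), -1)), Mul(-6, Rational(39, 5))) = Add(Mul(2, -2, Pow(-9, -1)), Rational(-234, 5)) = Add(Mul(2, -2, Rational(-1, 9)), Rational(-234, 5)) = Add(Rational(4, 9), Rational(-234, 5)) = Rational(-2086, 45)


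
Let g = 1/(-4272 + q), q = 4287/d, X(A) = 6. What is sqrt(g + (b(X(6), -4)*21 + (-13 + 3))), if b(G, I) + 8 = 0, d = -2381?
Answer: I*sqrt(18431804522894997)/10175919 ≈ 13.342*I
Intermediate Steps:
b(G, I) = -8 (b(G, I) = -8 + 0 = -8)
q = -4287/2381 (q = 4287/(-2381) = 4287*(-1/2381) = -4287/2381 ≈ -1.8005)
g = -2381/10175919 (g = 1/(-4272 - 4287/2381) = 1/(-10175919/2381) = -2381/10175919 ≈ -0.00023398)
sqrt(g + (b(X(6), -4)*21 + (-13 + 3))) = sqrt(-2381/10175919 + (-8*21 + (-13 + 3))) = sqrt(-2381/10175919 + (-168 - 10)) = sqrt(-2381/10175919 - 178) = sqrt(-1811315963/10175919) = I*sqrt(18431804522894997)/10175919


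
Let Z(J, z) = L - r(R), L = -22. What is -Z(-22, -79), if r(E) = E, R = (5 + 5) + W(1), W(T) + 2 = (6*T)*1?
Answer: 36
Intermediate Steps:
W(T) = -2 + 6*T (W(T) = -2 + (6*T)*1 = -2 + 6*T)
R = 14 (R = (5 + 5) + (-2 + 6*1) = 10 + (-2 + 6) = 10 + 4 = 14)
Z(J, z) = -36 (Z(J, z) = -22 - 1*14 = -22 - 14 = -36)
-Z(-22, -79) = -1*(-36) = 36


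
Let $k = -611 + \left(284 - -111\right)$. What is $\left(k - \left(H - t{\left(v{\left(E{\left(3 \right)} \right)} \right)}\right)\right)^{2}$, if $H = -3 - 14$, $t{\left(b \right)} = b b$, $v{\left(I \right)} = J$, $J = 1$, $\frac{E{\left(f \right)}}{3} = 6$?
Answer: $39204$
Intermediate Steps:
$E{\left(f \right)} = 18$ ($E{\left(f \right)} = 3 \cdot 6 = 18$)
$v{\left(I \right)} = 1$
$t{\left(b \right)} = b^{2}$
$H = -17$ ($H = -3 - 14 = -17$)
$k = -216$ ($k = -611 + \left(284 + 111\right) = -611 + 395 = -216$)
$\left(k - \left(H - t{\left(v{\left(E{\left(3 \right)} \right)} \right)}\right)\right)^{2} = \left(-216 + \left(1^{2} - -17\right)\right)^{2} = \left(-216 + \left(1 + 17\right)\right)^{2} = \left(-216 + 18\right)^{2} = \left(-198\right)^{2} = 39204$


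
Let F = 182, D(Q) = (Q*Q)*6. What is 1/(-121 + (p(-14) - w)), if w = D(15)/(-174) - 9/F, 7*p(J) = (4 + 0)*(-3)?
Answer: -5278/606475 ≈ -0.0087028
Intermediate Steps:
p(J) = -12/7 (p(J) = ((4 + 0)*(-3))/7 = (4*(-3))/7 = (1/7)*(-12) = -12/7)
D(Q) = 6*Q**2 (D(Q) = Q**2*6 = 6*Q**2)
w = -41211/5278 (w = (6*15**2)/(-174) - 9/182 = (6*225)*(-1/174) - 9*1/182 = 1350*(-1/174) - 9/182 = -225/29 - 9/182 = -41211/5278 ≈ -7.8081)
1/(-121 + (p(-14) - w)) = 1/(-121 + (-12/7 - 1*(-41211/5278))) = 1/(-121 + (-12/7 + 41211/5278)) = 1/(-121 + 32163/5278) = 1/(-606475/5278) = -5278/606475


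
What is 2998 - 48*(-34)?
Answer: 4630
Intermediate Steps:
2998 - 48*(-34) = 2998 + 1632 = 4630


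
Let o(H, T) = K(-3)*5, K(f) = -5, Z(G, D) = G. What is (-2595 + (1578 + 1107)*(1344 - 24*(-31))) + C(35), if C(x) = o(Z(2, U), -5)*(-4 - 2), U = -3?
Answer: 5603835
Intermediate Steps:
o(H, T) = -25 (o(H, T) = -5*5 = -25)
C(x) = 150 (C(x) = -25*(-4 - 2) = -25*(-6) = 150)
(-2595 + (1578 + 1107)*(1344 - 24*(-31))) + C(35) = (-2595 + (1578 + 1107)*(1344 - 24*(-31))) + 150 = (-2595 + 2685*(1344 + 744)) + 150 = (-2595 + 2685*2088) + 150 = (-2595 + 5606280) + 150 = 5603685 + 150 = 5603835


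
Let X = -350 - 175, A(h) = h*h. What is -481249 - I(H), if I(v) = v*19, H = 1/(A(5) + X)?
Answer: -240624481/500 ≈ -4.8125e+5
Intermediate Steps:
A(h) = h²
X = -525
H = -1/500 (H = 1/(5² - 525) = 1/(25 - 525) = 1/(-500) = -1/500 ≈ -0.0020000)
I(v) = 19*v
-481249 - I(H) = -481249 - 19*(-1)/500 = -481249 - 1*(-19/500) = -481249 + 19/500 = -240624481/500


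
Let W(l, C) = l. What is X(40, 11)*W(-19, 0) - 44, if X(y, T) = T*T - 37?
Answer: -1640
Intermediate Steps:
X(y, T) = -37 + T**2 (X(y, T) = T**2 - 37 = -37 + T**2)
X(40, 11)*W(-19, 0) - 44 = (-37 + 11**2)*(-19) - 44 = (-37 + 121)*(-19) - 44 = 84*(-19) - 44 = -1596 - 44 = -1640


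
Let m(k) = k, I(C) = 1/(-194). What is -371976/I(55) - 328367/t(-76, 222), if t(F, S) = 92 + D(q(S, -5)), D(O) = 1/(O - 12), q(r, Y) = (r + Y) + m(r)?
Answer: 2834796756331/39285 ≈ 7.2160e+7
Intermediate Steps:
I(C) = -1/194
q(r, Y) = Y + 2*r (q(r, Y) = (r + Y) + r = (Y + r) + r = Y + 2*r)
D(O) = 1/(-12 + O)
t(F, S) = 92 + 1/(-17 + 2*S) (t(F, S) = 92 + 1/(-12 + (-5 + 2*S)) = 92 + 1/(-17 + 2*S))
-371976/I(55) - 328367/t(-76, 222) = -371976/(-1/194) - 328367*(-17 + 2*222)/(-1563 + 184*222) = -371976*(-194) - 328367*(-17 + 444)/(-1563 + 40848) = 72163344 - 328367/(39285/427) = 72163344 - 328367/((1/427)*39285) = 72163344 - 328367/39285/427 = 72163344 - 328367*427/39285 = 72163344 - 140212709/39285 = 2834796756331/39285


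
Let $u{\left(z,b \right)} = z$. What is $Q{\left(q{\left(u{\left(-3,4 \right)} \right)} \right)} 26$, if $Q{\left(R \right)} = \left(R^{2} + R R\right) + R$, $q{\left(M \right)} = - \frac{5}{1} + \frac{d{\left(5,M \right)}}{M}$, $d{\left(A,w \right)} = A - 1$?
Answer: $\frac{17290}{9} \approx 1921.1$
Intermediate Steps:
$d{\left(A,w \right)} = -1 + A$ ($d{\left(A,w \right)} = A - 1 = -1 + A$)
$q{\left(M \right)} = -5 + \frac{4}{M}$ ($q{\left(M \right)} = - \frac{5}{1} + \frac{-1 + 5}{M} = \left(-5\right) 1 + \frac{4}{M} = -5 + \frac{4}{M}$)
$Q{\left(R \right)} = R + 2 R^{2}$ ($Q{\left(R \right)} = \left(R^{2} + R^{2}\right) + R = 2 R^{2} + R = R + 2 R^{2}$)
$Q{\left(q{\left(u{\left(-3,4 \right)} \right)} \right)} 26 = \left(-5 + \frac{4}{-3}\right) \left(1 + 2 \left(-5 + \frac{4}{-3}\right)\right) 26 = \left(-5 + 4 \left(- \frac{1}{3}\right)\right) \left(1 + 2 \left(-5 + 4 \left(- \frac{1}{3}\right)\right)\right) 26 = \left(-5 - \frac{4}{3}\right) \left(1 + 2 \left(-5 - \frac{4}{3}\right)\right) 26 = - \frac{19 \left(1 + 2 \left(- \frac{19}{3}\right)\right)}{3} \cdot 26 = - \frac{19 \left(1 - \frac{38}{3}\right)}{3} \cdot 26 = \left(- \frac{19}{3}\right) \left(- \frac{35}{3}\right) 26 = \frac{665}{9} \cdot 26 = \frac{17290}{9}$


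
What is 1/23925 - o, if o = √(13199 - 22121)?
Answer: 1/23925 - I*√8922 ≈ 4.1797e-5 - 94.456*I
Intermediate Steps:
o = I*√8922 (o = √(-8922) = I*√8922 ≈ 94.456*I)
1/23925 - o = 1/23925 - I*√8922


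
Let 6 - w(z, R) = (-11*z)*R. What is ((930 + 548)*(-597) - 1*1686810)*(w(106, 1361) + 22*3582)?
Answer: -4279568953536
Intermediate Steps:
w(z, R) = 6 + 11*R*z (w(z, R) = 6 - (-11*z)*R = 6 - (-11)*R*z = 6 + 11*R*z)
((930 + 548)*(-597) - 1*1686810)*(w(106, 1361) + 22*3582) = ((930 + 548)*(-597) - 1*1686810)*((6 + 11*1361*106) + 22*3582) = (1478*(-597) - 1686810)*((6 + 1586926) + 78804) = (-882366 - 1686810)*(1586932 + 78804) = -2569176*1665736 = -4279568953536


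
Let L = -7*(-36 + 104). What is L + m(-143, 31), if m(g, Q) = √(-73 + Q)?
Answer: -476 + I*√42 ≈ -476.0 + 6.4807*I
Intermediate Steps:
L = -476 (L = -7*68 = -476)
L + m(-143, 31) = -476 + √(-73 + 31) = -476 + √(-42) = -476 + I*√42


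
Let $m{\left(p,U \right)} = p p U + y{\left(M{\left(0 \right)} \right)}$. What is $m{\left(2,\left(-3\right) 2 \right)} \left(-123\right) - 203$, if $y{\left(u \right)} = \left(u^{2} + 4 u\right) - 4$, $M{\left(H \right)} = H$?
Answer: $3241$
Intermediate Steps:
$y{\left(u \right)} = -4 + u^{2} + 4 u$
$m{\left(p,U \right)} = -4 + U p^{2}$ ($m{\left(p,U \right)} = p p U + \left(-4 + 0^{2} + 4 \cdot 0\right) = p^{2} U + \left(-4 + 0 + 0\right) = U p^{2} - 4 = -4 + U p^{2}$)
$m{\left(2,\left(-3\right) 2 \right)} \left(-123\right) - 203 = \left(-4 + \left(-3\right) 2 \cdot 2^{2}\right) \left(-123\right) - 203 = \left(-4 - 24\right) \left(-123\right) - 203 = \left(-28\right) \left(-123\right) - 203 = 3444 - 203 = 3241$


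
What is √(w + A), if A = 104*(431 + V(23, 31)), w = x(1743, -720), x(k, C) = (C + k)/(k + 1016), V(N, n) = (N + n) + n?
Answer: 3*√47230609/89 ≈ 231.66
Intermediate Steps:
V(N, n) = N + 2*n
x(k, C) = (C + k)/(1016 + k)
w = 33/89 (w = (-720 + 1743)/(1016 + 1743) = 1023/2759 = (1/2759)*1023 = 33/89 ≈ 0.37079)
A = 53664 (A = 104*(431 + (23 + 2*31)) = 104*(431 + (23 + 62)) = 104*(431 + 85) = 104*516 = 53664)
√(w + A) = √(33/89 + 53664) = √(4776129/89) = 3*√47230609/89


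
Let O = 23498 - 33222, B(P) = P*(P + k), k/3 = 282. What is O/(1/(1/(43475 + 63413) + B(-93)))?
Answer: 18196666454681/26722 ≈ 6.8096e+8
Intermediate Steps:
k = 846 (k = 3*282 = 846)
B(P) = P*(846 + P) (B(P) = P*(P + 846) = P*(846 + P))
O = -9724
O/(1/(1/(43475 + 63413) + B(-93))) = -(-904332*(846 - 93) + 9724/(43475 + 63413)) = -9724/(1/(1/106888 - 93*753)) = -9724/(1/(1/106888 - 70029)) = -9724/(1/(-7485259751/106888)) = -9724/(-106888/7485259751) = -9724*(-7485259751/106888) = 18196666454681/26722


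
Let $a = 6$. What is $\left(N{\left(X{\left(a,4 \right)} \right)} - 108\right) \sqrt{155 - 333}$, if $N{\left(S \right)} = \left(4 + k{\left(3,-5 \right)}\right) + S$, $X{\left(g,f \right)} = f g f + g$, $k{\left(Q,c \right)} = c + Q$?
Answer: $- 4 i \sqrt{178} \approx - 53.367 i$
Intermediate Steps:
$k{\left(Q,c \right)} = Q + c$
$X{\left(g,f \right)} = g + g f^{2}$ ($X{\left(g,f \right)} = g f^{2} + g = g + g f^{2}$)
$N{\left(S \right)} = 2 + S$ ($N{\left(S \right)} = \left(4 + \left(3 - 5\right)\right) + S = \left(4 - 2\right) + S = 2 + S$)
$\left(N{\left(X{\left(a,4 \right)} \right)} - 108\right) \sqrt{155 - 333} = \left(\left(2 + 6 \left(1 + 4^{2}\right)\right) - 108\right) \sqrt{155 - 333} = \left(\left(2 + 6 \left(1 + 16\right)\right) - 108\right) \sqrt{-178} = \left(\left(2 + 6 \cdot 17\right) - 108\right) i \sqrt{178} = \left(\left(2 + 102\right) - 108\right) i \sqrt{178} = \left(104 - 108\right) i \sqrt{178} = - 4 i \sqrt{178}$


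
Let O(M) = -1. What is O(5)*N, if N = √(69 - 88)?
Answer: -I*√19 ≈ -4.3589*I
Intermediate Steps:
N = I*√19 (N = √(-19) = I*√19 ≈ 4.3589*I)
O(5)*N = -I*√19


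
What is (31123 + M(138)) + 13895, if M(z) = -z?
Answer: 44880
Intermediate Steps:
(31123 + M(138)) + 13895 = (31123 - 1*138) + 13895 = (31123 - 138) + 13895 = 30985 + 13895 = 44880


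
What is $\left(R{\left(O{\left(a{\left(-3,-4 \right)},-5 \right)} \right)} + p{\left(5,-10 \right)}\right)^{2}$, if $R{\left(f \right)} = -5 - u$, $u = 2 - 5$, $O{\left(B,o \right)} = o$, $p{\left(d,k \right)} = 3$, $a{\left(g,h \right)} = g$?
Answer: $1$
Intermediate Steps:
$u = -3$ ($u = 2 - 5 = -3$)
$R{\left(f \right)} = -2$ ($R{\left(f \right)} = -5 - -3 = -5 + 3 = -2$)
$\left(R{\left(O{\left(a{\left(-3,-4 \right)},-5 \right)} \right)} + p{\left(5,-10 \right)}\right)^{2} = \left(-2 + 3\right)^{2} = 1^{2} = 1$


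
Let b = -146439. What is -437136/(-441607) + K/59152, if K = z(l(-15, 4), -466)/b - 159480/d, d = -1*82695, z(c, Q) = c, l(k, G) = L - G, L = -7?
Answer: 20875892827976897341/21088715555338965648 ≈ 0.98991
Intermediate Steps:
l(k, G) = -7 - G
d = -82695
K = 1557000091/807318207 (K = (-7 - 1*4)/(-146439) - 159480/(-82695) = (-7 - 4)*(-1/146439) - 159480*(-1/82695) = -11*(-1/146439) + 10632/5513 = 11/146439 + 10632/5513 = 1557000091/807318207 ≈ 1.9286)
-437136/(-441607) + K/59152 = -437136/(-441607) + (1557000091/807318207)/59152 = -437136*(-1/441607) + (1557000091/807318207)*(1/59152) = 437136/441607 + 1557000091/47754486580464 = 20875892827976897341/21088715555338965648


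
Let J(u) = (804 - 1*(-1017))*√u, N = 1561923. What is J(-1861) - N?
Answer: -1561923 + 1821*I*√1861 ≈ -1.5619e+6 + 78557.0*I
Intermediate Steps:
J(u) = 1821*√u (J(u) = (804 + 1017)*√u = 1821*√u)
J(-1861) - N = 1821*√(-1861) - 1*1561923 = 1821*(I*√1861) - 1561923 = 1821*I*√1861 - 1561923 = -1561923 + 1821*I*√1861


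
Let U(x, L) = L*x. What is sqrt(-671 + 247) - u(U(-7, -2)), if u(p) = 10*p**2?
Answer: -1960 + 2*I*sqrt(106) ≈ -1960.0 + 20.591*I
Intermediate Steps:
sqrt(-671 + 247) - u(U(-7, -2)) = sqrt(-671 + 247) - 10*(-2*(-7))**2 = sqrt(-424) - 10*14**2 = 2*I*sqrt(106) - 10*196 = 2*I*sqrt(106) - 1*1960 = 2*I*sqrt(106) - 1960 = -1960 + 2*I*sqrt(106)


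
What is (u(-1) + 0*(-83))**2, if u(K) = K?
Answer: 1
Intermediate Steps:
(u(-1) + 0*(-83))**2 = (-1 + 0*(-83))**2 = (-1 + 0)**2 = (-1)**2 = 1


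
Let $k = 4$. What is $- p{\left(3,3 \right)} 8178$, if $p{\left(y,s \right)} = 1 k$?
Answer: $-32712$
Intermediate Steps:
$p{\left(y,s \right)} = 4$ ($p{\left(y,s \right)} = 1 \cdot 4 = 4$)
$- p{\left(3,3 \right)} 8178 = \left(-1\right) 4 \cdot 8178 = \left(-4\right) 8178 = -32712$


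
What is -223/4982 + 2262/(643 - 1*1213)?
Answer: -1899399/473290 ≈ -4.0132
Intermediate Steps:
-223/4982 + 2262/(643 - 1*1213) = -223*1/4982 + 2262/(643 - 1213) = -223/4982 + 2262/(-570) = -223/4982 + 2262*(-1/570) = -223/4982 - 377/95 = -1899399/473290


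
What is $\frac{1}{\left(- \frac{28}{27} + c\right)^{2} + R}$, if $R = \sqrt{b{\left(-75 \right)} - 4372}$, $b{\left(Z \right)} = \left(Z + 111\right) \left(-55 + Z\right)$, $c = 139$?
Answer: $\frac{10115330625}{192537779744557} - \frac{1062882 i \sqrt{2263}}{192537779744557} \approx 5.2537 \cdot 10^{-5} - 2.6261 \cdot 10^{-7} i$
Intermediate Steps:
$b{\left(Z \right)} = \left(-55 + Z\right) \left(111 + Z\right)$ ($b{\left(Z \right)} = \left(111 + Z\right) \left(-55 + Z\right) = \left(-55 + Z\right) \left(111 + Z\right)$)
$R = 2 i \sqrt{2263}$ ($R = \sqrt{\left(-6105 + \left(-75\right)^{2} + 56 \left(-75\right)\right) - 4372} = \sqrt{\left(-6105 + 5625 - 4200\right) - 4372} = \sqrt{-4680 - 4372} = \sqrt{-9052} = 2 i \sqrt{2263} \approx 95.142 i$)
$\frac{1}{\left(- \frac{28}{27} + c\right)^{2} + R} = \frac{1}{\left(- \frac{28}{27} + 139\right)^{2} + 2 i \sqrt{2263}} = \frac{1}{\left(\frac{3725}{27}\right)^{2} + 2 i \sqrt{2263}} = \frac{1}{\frac{13875625}{729} + 2 i \sqrt{2263}}$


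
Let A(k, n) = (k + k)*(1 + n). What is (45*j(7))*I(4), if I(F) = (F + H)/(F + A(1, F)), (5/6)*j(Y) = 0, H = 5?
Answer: 0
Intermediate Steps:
A(k, n) = 2*k*(1 + n) (A(k, n) = (2*k)*(1 + n) = 2*k*(1 + n))
j(Y) = 0 (j(Y) = (6/5)*0 = 0)
I(F) = (5 + F)/(2 + 3*F) (I(F) = (F + 5)/(F + 2*1*(1 + F)) = (5 + F)/(F + (2 + 2*F)) = (5 + F)/(2 + 3*F))
(45*j(7))*I(4) = (45*0)*((5 + 4)/(2 + 3*4)) = 0*(9/(2 + 12)) = 0*(9/14) = 0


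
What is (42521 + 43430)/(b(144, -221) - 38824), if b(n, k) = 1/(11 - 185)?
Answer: -14955474/6755377 ≈ -2.2139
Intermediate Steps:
b(n, k) = -1/174 (b(n, k) = 1/(-174) = -1/174)
(42521 + 43430)/(b(144, -221) - 38824) = (42521 + 43430)/(-1/174 - 38824) = 85951/(-6755377/174) = 85951*(-174/6755377) = -14955474/6755377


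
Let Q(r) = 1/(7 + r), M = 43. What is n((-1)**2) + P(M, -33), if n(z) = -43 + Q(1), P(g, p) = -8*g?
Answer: -3095/8 ≈ -386.88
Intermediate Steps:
n(z) = -343/8 (n(z) = -43 + 1/(7 + 1) = -43 + 1/8 = -343/8)
n((-1)**2) + P(M, -33) = -343/8 - 8*43 = -343/8 - 344 = -3095/8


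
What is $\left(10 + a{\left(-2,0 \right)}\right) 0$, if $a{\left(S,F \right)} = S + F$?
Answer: $0$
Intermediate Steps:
$a{\left(S,F \right)} = F + S$
$\left(10 + a{\left(-2,0 \right)}\right) 0 = \left(10 + \left(0 - 2\right)\right) 0 = \left(10 - 2\right) 0 = 8 \cdot 0 = 0$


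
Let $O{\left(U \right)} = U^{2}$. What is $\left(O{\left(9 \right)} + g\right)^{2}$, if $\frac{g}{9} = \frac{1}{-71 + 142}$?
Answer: $\frac{33177600}{5041} \approx 6581.6$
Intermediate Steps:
$g = \frac{9}{71}$ ($g = \frac{9}{-71 + 142} = \frac{9}{71} \approx 0.12676$)
$\left(O{\left(9 \right)} + g\right)^{2} = \left(9^{2} + \frac{9}{71}\right)^{2} = \left(81 + \frac{9}{71}\right)^{2} = \left(\frac{5760}{71}\right)^{2} = \frac{33177600}{5041}$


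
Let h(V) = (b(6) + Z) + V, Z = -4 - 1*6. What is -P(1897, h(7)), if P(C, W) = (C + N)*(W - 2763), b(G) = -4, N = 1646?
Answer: 9814110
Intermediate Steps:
Z = -10 (Z = -4 - 6 = -10)
h(V) = -14 + V (h(V) = (-4 - 10) + V = -14 + V)
P(C, W) = (-2763 + W)*(1646 + C) (P(C, W) = (C + 1646)*(W - 2763) = (1646 + C)*(-2763 + W) = (-2763 + W)*(1646 + C))
-P(1897, h(7)) = -(-4547898 - 2763*1897 + 1646*(-14 + 7) + 1897*(-14 + 7)) = -(-4547898 - 5241411 + 1646*(-7) + 1897*(-7)) = -(-4547898 - 5241411 - 11522 - 13279) = -1*(-9814110) = 9814110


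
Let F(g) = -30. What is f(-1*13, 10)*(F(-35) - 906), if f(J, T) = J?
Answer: 12168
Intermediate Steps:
f(-1*13, 10)*(F(-35) - 906) = (-1*13)*(-30 - 906) = -13*(-936) = 12168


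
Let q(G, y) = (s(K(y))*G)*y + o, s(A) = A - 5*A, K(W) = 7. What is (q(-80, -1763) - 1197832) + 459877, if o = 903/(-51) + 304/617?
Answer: -49162910224/10489 ≈ -4.6871e+6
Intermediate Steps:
o = -180549/10489 (o = 903*(-1/51) + 304*(1/617) = -301/17 + 304/617 = -180549/10489 ≈ -17.213)
s(A) = -4*A
q(G, y) = -180549/10489 - 28*G*y (q(G, y) = ((-4*7)*G)*y - 180549/10489 = (-28*G)*y - 180549/10489 = -28*G*y - 180549/10489 = -180549/10489 - 28*G*y)
(q(-80, -1763) - 1197832) + 459877 = ((-180549/10489 - 28*(-80)*(-1763)) - 1197832) + 459877 = ((-180549/10489 - 3949120) - 1197832) + 459877 = (-41422500229/10489 - 1197832) + 459877 = -53986560077/10489 + 459877 = -49162910224/10489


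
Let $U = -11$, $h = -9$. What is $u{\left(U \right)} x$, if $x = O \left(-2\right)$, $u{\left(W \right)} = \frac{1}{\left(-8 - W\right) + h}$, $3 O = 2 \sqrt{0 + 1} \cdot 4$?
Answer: $\frac{8}{9} \approx 0.88889$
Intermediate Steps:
$O = \frac{8}{3}$ ($O = \frac{2 \sqrt{0 + 1} \cdot 4}{3} = \frac{2 \sqrt{1} \cdot 4}{3} = \frac{2 \cdot 1 \cdot 4}{3} = \frac{2 \cdot 4}{3} = \frac{1}{3} \cdot 8 = \frac{8}{3} \approx 2.6667$)
$u{\left(W \right)} = \frac{1}{-17 - W}$ ($u{\left(W \right)} = \frac{1}{\left(-8 - W\right) - 9} = \frac{1}{-17 - W}$)
$x = - \frac{16}{3}$ ($x = \frac{8}{3} \left(-2\right) = - \frac{16}{3} \approx -5.3333$)
$u{\left(U \right)} x = - \frac{1}{17 - 11} \left(- \frac{16}{3}\right) = - \frac{1}{6} \left(- \frac{16}{3}\right) = \left(-1\right) \frac{1}{6} \left(- \frac{16}{3}\right) = \left(- \frac{1}{6}\right) \left(- \frac{16}{3}\right) = \frac{8}{9}$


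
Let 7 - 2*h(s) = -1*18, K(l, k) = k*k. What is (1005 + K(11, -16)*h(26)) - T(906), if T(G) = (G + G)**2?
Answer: -3279139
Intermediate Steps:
K(l, k) = k**2
h(s) = 25/2 (h(s) = 7/2 - (-1)*18/2 = 7/2 - 1/2*(-18) = 7/2 + 9 = 25/2)
T(G) = 4*G**2 (T(G) = (2*G)**2 = 4*G**2)
(1005 + K(11, -16)*h(26)) - T(906) = (1005 + (-16)**2*(25/2)) - 4*906**2 = (1005 + 256*(25/2)) - 4*820836 = (1005 + 3200) - 1*3283344 = 4205 - 3283344 = -3279139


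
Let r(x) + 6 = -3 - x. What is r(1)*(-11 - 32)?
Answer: 430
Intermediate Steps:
r(x) = -9 - x (r(x) = -6 + (-3 - x) = -9 - x)
r(1)*(-11 - 32) = (-9 - 1*1)*(-11 - 32) = (-9 - 1)*(-43) = -10*(-43) = 430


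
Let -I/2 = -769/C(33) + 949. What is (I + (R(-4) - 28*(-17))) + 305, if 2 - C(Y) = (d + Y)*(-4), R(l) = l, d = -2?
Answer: -69854/63 ≈ -1108.8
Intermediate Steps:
C(Y) = -6 + 4*Y (C(Y) = 2 - (-2 + Y)*(-4) = 2 - (8 - 4*Y) = 2 + (-8 + 4*Y) = -6 + 4*Y)
I = -118805/63 (I = -2*(-769/(-6 + 4*33) + 949) = -2*(-769/(-6 + 132) + 949) = -2*(-769/126 + 949) = -2*118805/126 = -118805/63 ≈ -1885.8)
(I + (R(-4) - 28*(-17))) + 305 = (-118805/63 + (-4 - 28*(-17))) + 305 = (-118805/63 + (-4 + 476)) + 305 = (-118805/63 + 472) + 305 = -89069/63 + 305 = -69854/63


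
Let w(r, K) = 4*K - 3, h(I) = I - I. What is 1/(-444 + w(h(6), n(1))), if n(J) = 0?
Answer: -1/447 ≈ -0.0022371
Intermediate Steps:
h(I) = 0
w(r, K) = -3 + 4*K
1/(-444 + w(h(6), n(1))) = 1/(-444 + (-3 + 4*0)) = 1/(-444 + (-3 + 0)) = 1/(-444 - 3) = 1/(-447) = -1/447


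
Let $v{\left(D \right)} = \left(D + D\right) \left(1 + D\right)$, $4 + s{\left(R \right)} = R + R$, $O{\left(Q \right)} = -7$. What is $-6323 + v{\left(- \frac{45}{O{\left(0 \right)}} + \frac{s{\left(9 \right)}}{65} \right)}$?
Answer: $- \frac{1287991087}{207025} \approx -6221.4$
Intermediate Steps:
$s{\left(R \right)} = -4 + 2 R$ ($s{\left(R \right)} = -4 + \left(R + R\right) = -4 + 2 R$)
$v{\left(D \right)} = 2 D \left(1 + D\right)$
$-6323 + v{\left(- \frac{45}{O{\left(0 \right)}} + \frac{s{\left(9 \right)}}{65} \right)} = -6323 + 2 \left(- \frac{45}{-7} + \frac{-4 + 2 \cdot 9}{65}\right) \left(1 + \left(- \frac{45}{-7} + \frac{-4 + 2 \cdot 9}{65}\right)\right) = -6323 + 2 \left(\left(-45\right) \left(- \frac{1}{7}\right) + \left(-4 + 18\right) \frac{1}{65}\right) \left(1 + \left(\left(-45\right) \left(- \frac{1}{7}\right) + \left(-4 + 18\right) \frac{1}{65}\right)\right) = -6323 + 2 \left(\frac{45}{7} + 14 \cdot \frac{1}{65}\right) \left(1 + \left(\frac{45}{7} + 14 \cdot \frac{1}{65}\right)\right) = -6323 + 2 \left(\frac{45}{7} + \frac{14}{65}\right) \left(1 + \left(\frac{45}{7} + \frac{14}{65}\right)\right) = -6323 + 2 \cdot \frac{3023}{455} \left(1 + \frac{3023}{455}\right) = -6323 + 2 \cdot \frac{3023}{455} \cdot \frac{3478}{455} = -6323 + \frac{21027988}{207025} = - \frac{1287991087}{207025}$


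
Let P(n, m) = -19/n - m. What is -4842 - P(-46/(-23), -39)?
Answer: -9743/2 ≈ -4871.5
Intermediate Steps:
P(n, m) = -m - 19/n
-4842 - P(-46/(-23), -39) = -4842 - (-1*(-39) - 19/((-46/(-23)))) = -4842 - (39 - 19/((-46*(-1/23)))) = -4842 - (39 - 19/2) = -4842 - 1*59/2 = -4842 - 59/2 = -9743/2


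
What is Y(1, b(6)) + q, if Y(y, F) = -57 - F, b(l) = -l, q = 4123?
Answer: 4072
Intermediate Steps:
Y(1, b(6)) + q = (-57 - (-1)*6) + 4123 = (-57 - 1*(-6)) + 4123 = (-57 + 6) + 4123 = -51 + 4123 = 4072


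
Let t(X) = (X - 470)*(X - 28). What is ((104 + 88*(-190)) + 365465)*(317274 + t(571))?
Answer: 129812643333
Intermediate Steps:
t(X) = (-470 + X)*(-28 + X)
((104 + 88*(-190)) + 365465)*(317274 + t(571)) = ((104 + 88*(-190)) + 365465)*(317274 + (13160 + 571² - 498*571)) = ((104 - 16720) + 365465)*(317274 + (13160 + 326041 - 284358)) = (-16616 + 365465)*(317274 + 54843) = 348849*372117 = 129812643333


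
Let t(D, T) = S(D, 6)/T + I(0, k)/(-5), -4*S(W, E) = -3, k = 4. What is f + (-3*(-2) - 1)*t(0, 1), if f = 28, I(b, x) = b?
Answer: 127/4 ≈ 31.750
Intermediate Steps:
S(W, E) = ¾ (S(W, E) = -¼*(-3) = ¾)
t(D, T) = 3/(4*T) (t(D, T) = 3/(4*T) + 0/(-5) = 3/(4*T) + 0*(-⅕) = 3/(4*T) + 0 = 3/(4*T))
f + (-3*(-2) - 1)*t(0, 1) = 28 + (-3*(-2) - 1)*((¾)/1) = 28 + (6 - 1)*((¾)*1) = 28 + 5*(¾) = 28 + 15/4 = 127/4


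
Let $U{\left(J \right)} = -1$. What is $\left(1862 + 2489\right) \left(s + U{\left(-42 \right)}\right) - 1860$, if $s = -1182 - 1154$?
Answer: $-10170147$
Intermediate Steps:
$s = -2336$ ($s = -1182 - 1154 = -2336$)
$\left(1862 + 2489\right) \left(s + U{\left(-42 \right)}\right) - 1860 = \left(1862 + 2489\right) \left(-2336 - 1\right) - 1860 = 4351 \left(-2337\right) - 1860 = -10168287 - 1860 = -10170147$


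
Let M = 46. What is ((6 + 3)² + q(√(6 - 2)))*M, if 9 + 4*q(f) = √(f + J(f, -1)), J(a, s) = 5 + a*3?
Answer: 7245/2 + 23*√13/2 ≈ 3664.0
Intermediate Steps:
J(a, s) = 5 + 3*a
q(f) = -9/4 + √(5 + 4*f)/4 (q(f) = -9/4 + √(f + (5 + 3*f))/4 = -9/4 + √(5 + 4*f)/4)
((6 + 3)² + q(√(6 - 2)))*M = ((6 + 3)² + (-9/4 + √(5 + 4*√(6 - 2))/4))*46 = (9² + (-9/4 + √(5 + 4*√4)/4))*46 = (81 + (-9/4 + √(5 + 4*2)/4))*46 = (81 + (-9/4 + √(5 + 8)/4))*46 = (81 + (-9/4 + √13/4))*46 = (315/4 + √13/4)*46 = 7245/2 + 23*√13/2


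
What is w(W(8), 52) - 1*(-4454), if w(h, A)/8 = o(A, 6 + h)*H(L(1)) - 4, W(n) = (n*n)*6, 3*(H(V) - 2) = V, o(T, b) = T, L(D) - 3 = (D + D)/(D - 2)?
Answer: 16178/3 ≈ 5392.7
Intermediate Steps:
L(D) = 3 + 2*D/(-2 + D) (L(D) = 3 + (D + D)/(D - 2) = 3 + (2*D)/(-2 + D) = 3 + 2*D/(-2 + D))
H(V) = 2 + V/3
W(n) = 6*n² (W(n) = n²*6 = 6*n²)
w(h, A) = -32 + 56*A/3 (w(h, A) = 8*(A*(2 + ((-6 + 5*1)/(-2 + 1))/3) - 4) = 8*(A*(2 + ((-6 + 5)/(-1))/3) - 4) = 8*(A*(2 + (-1*(-1))/3) - 4) = 8*(A*(2 + (⅓)*1) - 4) = 8*(A*(2 + ⅓) - 4) = 8*(A*(7/3) - 4) = 8*(7*A/3 - 4) = 8*(-4 + 7*A/3) = -32 + 56*A/3)
w(W(8), 52) - 1*(-4454) = (-32 + (56/3)*52) - 1*(-4454) = (-32 + 2912/3) + 4454 = 2816/3 + 4454 = 16178/3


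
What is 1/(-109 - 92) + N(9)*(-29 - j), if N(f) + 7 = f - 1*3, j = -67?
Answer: -7639/201 ≈ -38.005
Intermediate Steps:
N(f) = -10 + f (N(f) = -7 + (f - 1*3) = -7 + (f - 3) = -7 + (-3 + f) = -10 + f)
1/(-109 - 92) + N(9)*(-29 - j) = 1/(-109 - 92) + (-10 + 9)*(-29 - 1*(-67)) = 1/(-201) - (-29 + 67) = -1/201 - 1*38 = -1/201 - 38 = -7639/201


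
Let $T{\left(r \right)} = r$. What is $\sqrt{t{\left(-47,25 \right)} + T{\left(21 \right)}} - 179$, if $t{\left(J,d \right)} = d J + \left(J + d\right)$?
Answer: $-179 + 14 i \sqrt{6} \approx -179.0 + 34.293 i$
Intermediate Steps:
$t{\left(J,d \right)} = J + d + J d$ ($t{\left(J,d \right)} = J d + \left(J + d\right) = J + d + J d$)
$\sqrt{t{\left(-47,25 \right)} + T{\left(21 \right)}} - 179 = \sqrt{\left(-47 + 25 - 1175\right) + 21} - 179 = \sqrt{-1197 + 21} - 179 = \sqrt{-1176} - 179 = 14 i \sqrt{6} - 179 = -179 + 14 i \sqrt{6}$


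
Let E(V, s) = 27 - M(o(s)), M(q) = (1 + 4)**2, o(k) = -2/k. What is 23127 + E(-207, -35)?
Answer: 23129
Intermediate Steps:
M(q) = 25 (M(q) = 5**2 = 25)
E(V, s) = 2 (E(V, s) = 27 - 1*25 = 27 - 25 = 2)
23127 + E(-207, -35) = 23127 + 2 = 23129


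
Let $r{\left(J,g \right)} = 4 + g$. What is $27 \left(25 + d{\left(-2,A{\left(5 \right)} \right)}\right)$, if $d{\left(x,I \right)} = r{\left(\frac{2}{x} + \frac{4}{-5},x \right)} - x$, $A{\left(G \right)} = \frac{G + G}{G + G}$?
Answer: $783$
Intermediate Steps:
$A{\left(G \right)} = 1$ ($A{\left(G \right)} = \frac{2 G}{2 G} = 2 G \frac{1}{2 G} = 1$)
$d{\left(x,I \right)} = 4$ ($d{\left(x,I \right)} = \left(4 + x\right) - x = 4$)
$27 \left(25 + d{\left(-2,A{\left(5 \right)} \right)}\right) = 27 \left(25 + 4\right) = 27 \cdot 29 = 783$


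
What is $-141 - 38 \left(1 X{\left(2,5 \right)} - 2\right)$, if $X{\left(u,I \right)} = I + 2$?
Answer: $-331$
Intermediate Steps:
$X{\left(u,I \right)} = 2 + I$
$-141 - 38 \left(1 X{\left(2,5 \right)} - 2\right) = -141 - 38 \left(1 \left(2 + 5\right) - 2\right) = -141 - 38 \left(1 \cdot 7 - 2\right) = -141 - 38 \left(7 - 2\right) = -141 - 190 = -331$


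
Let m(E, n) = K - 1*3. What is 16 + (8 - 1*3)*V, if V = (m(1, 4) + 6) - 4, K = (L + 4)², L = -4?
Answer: 11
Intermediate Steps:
K = 0 (K = (-4 + 4)² = 0² = 0)
m(E, n) = -3 (m(E, n) = 0 - 1*3 = 0 - 3 = -3)
V = -1 (V = (-3 + 6) - 4 = 3 - 4 = -1)
16 + (8 - 1*3)*V = 16 + (8 - 1*3)*(-1) = 16 + (8 - 3)*(-1) = 16 + 5*(-1) = 16 - 5 = 11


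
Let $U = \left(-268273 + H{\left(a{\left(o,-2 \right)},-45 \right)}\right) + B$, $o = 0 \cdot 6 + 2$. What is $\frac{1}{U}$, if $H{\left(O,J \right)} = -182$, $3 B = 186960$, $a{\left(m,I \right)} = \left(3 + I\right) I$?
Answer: $- \frac{1}{206135} \approx -4.8512 \cdot 10^{-6}$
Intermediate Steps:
$o = 2$ ($o = 0 + 2 = 2$)
$a{\left(m,I \right)} = I \left(3 + I\right)$
$B = 62320$ ($B = \frac{1}{3} \cdot 186960 = 62320$)
$U = -206135$ ($U = \left(-268273 - 182\right) + 62320 = -268455 + 62320 = -206135$)
$\frac{1}{U} = \frac{1}{-206135} = - \frac{1}{206135}$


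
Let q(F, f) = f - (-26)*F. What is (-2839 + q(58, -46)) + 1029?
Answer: -348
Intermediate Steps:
q(F, f) = f + 26*F
(-2839 + q(58, -46)) + 1029 = (-2839 + (-46 + 26*58)) + 1029 = (-2839 + (-46 + 1508)) + 1029 = (-2839 + 1462) + 1029 = -1377 + 1029 = -348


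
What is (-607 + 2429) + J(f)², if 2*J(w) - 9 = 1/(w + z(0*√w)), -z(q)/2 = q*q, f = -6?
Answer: 265177/144 ≈ 1841.5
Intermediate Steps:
z(q) = -2*q² (z(q) = -2*q*q = -2*q²)
J(w) = 9/2 + 1/(2*w) (J(w) = 9/2 + 1/(2*(w - 2*(0*√w)²)) = 9/2 + 1/(2*(w - 2*0²)) = 9/2 + 1/(2*(w - 2*0)) = 9/2 + 1/(2*(w + 0)) = 9/2 + 1/(2*w))
(-607 + 2429) + J(f)² = (-607 + 2429) + ((½)*(1 + 9*(-6))/(-6))² = 1822 + ((½)*(-⅙)*(1 - 54))² = 1822 + ((½)*(-⅙)*(-53))² = 1822 + (53/12)² = 1822 + 2809/144 = 265177/144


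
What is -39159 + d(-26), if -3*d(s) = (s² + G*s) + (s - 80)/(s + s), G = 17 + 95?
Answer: -998773/26 ≈ -38414.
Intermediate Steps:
G = 112
d(s) = -112*s/3 - s²/3 - (-80 + s)/(6*s) (d(s) = -((s² + 112*s) + (s - 80)/(s + s))/3 = -((s² + 112*s) + (-80 + s)/((2*s)))/3 = -((s² + 112*s) + (-80 + s)*(1/(2*s)))/3 = -((s² + 112*s) + (-80 + s)/(2*s))/3 = -(s² + 112*s + (-80 + s)/(2*s))/3 = -112*s/3 - s²/3 - (-80 + s)/(6*s))
-39159 + d(-26) = -39159 + (⅙)*(80 - 1*(-26) - 224*(-26)² - 2*(-26)³)/(-26) = -39159 + (⅙)*(-1/26)*(80 + 26 - 224*676 - 2*(-17576)) = -39159 + (⅙)*(-1/26)*(80 + 26 - 151424 + 35152) = -39159 + (⅙)*(-1/26)*(-116166) = -39159 + 19361/26 = -998773/26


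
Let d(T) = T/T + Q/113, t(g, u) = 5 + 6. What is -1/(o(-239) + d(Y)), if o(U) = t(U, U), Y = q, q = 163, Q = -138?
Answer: -113/1218 ≈ -0.092775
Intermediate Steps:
Y = 163
t(g, u) = 11
o(U) = 11
d(T) = -25/113 (d(T) = T/T - 138/113 = 1 - 138*1/113 = 1 - 138/113 = -25/113)
-1/(o(-239) + d(Y)) = -1/(11 - 25/113) = -1/1218/113 = -1*113/1218 = -113/1218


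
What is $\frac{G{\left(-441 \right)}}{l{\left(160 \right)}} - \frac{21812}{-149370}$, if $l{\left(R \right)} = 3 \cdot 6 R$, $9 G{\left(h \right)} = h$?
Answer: $\frac{1849981}{14339520} \approx 0.12901$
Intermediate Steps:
$G{\left(h \right)} = \frac{h}{9}$
$l{\left(R \right)} = 18 R$
$\frac{G{\left(-441 \right)}}{l{\left(160 \right)}} - \frac{21812}{-149370} = \frac{\frac{1}{9} \left(-441\right)}{18 \cdot 160} - \frac{21812}{-149370} = - \frac{49}{2880} - - \frac{10906}{74685} = \left(-49\right) \frac{1}{2880} + \frac{10906}{74685} = - \frac{49}{2880} + \frac{10906}{74685} = \frac{1849981}{14339520}$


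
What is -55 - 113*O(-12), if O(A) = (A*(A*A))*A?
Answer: -2343223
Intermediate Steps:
O(A) = A⁴ (O(A) = (A*A²)*A = A³*A = A⁴)
-55 - 113*O(-12) = -55 - 113*(-12)⁴ = -55 - 113*20736 = -55 - 2343168 = -2343223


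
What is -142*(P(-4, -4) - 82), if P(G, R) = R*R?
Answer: 9372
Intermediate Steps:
P(G, R) = R²
-142*(P(-4, -4) - 82) = -142*((-4)² - 82) = -142*(16 - 82) = -142*(-66) = 9372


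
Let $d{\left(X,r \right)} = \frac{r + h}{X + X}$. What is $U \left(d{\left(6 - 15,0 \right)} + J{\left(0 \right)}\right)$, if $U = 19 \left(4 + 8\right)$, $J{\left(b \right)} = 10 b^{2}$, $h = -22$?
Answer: $\frac{836}{3} \approx 278.67$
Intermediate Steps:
$U = 228$ ($U = 19 \cdot 12 = 228$)
$d{\left(X,r \right)} = \frac{-22 + r}{2 X}$ ($d{\left(X,r \right)} = \frac{r - 22}{X + X} = \frac{-22 + r}{2 X}$)
$U \left(d{\left(6 - 15,0 \right)} + J{\left(0 \right)}\right) = 228 \left(\frac{-22 + 0}{2 \left(6 - 15\right)} + 10 \cdot 0^{2}\right) = 228 \left(\frac{1}{2} \frac{1}{6 - 15} \left(-22\right) + 10 \cdot 0\right) = 228 \left(\frac{1}{2} \frac{1}{-9} \left(-22\right) + 0\right) = 228 \left(\frac{1}{2} \left(- \frac{1}{9}\right) \left(-22\right) + 0\right) = 228 \left(\frac{11}{9} + 0\right) = 228 \cdot \frac{11}{9} = \frac{836}{3}$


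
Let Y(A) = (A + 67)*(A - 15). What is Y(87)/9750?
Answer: 1848/1625 ≈ 1.1372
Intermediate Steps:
Y(A) = (-15 + A)*(67 + A) (Y(A) = (67 + A)*(-15 + A) = (-15 + A)*(67 + A))
Y(87)/9750 = (-1005 + 87² + 52*87)/9750 = (-1005 + 7569 + 4524)*(1/9750) = 11088*(1/9750) = 1848/1625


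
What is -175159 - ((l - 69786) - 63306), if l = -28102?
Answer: -13965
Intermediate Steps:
-175159 - ((l - 69786) - 63306) = -175159 - ((-28102 - 69786) - 63306) = -175159 - (-97888 - 63306) = -175159 - 1*(-161194) = -175159 + 161194 = -13965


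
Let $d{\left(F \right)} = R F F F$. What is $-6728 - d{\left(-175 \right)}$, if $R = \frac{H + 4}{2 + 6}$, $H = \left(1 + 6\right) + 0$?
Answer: $\frac{58899301}{8} \approx 7.3624 \cdot 10^{6}$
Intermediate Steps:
$H = 7$ ($H = 7 + 0 = 7$)
$R = \frac{11}{8}$ ($R = \frac{7 + 4}{2 + 6} = \frac{11}{8} \approx 1.375$)
$d{\left(F \right)} = \frac{11 F^{3}}{8}$ ($d{\left(F \right)} = \frac{11 F F}{8} F = \frac{11 F^{2}}{8} F = \frac{11 F^{3}}{8}$)
$-6728 - d{\left(-175 \right)} = -6728 - \frac{11 \left(-175\right)^{3}}{8} = -6728 - \frac{11}{8} \left(-5359375\right) = -6728 - - \frac{58953125}{8} = -6728 + \frac{58953125}{8} = \frac{58899301}{8}$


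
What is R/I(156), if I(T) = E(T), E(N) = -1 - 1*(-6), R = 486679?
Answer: 486679/5 ≈ 97336.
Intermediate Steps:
E(N) = 5 (E(N) = -1 + 6 = 5)
I(T) = 5
R/I(156) = 486679/5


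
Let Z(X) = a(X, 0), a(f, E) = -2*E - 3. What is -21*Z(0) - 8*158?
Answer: -1201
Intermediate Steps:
a(f, E) = -3 - 2*E
Z(X) = -3 (Z(X) = -3 - 2*0 = -3 + 0 = -3)
-21*Z(0) - 8*158 = -21*(-3) - 8*158 = -1*(-63) - 1264 = 63 - 1264 = -1201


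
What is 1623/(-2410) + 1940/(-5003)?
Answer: -12795269/12057230 ≈ -1.0612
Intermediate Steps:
1623/(-2410) + 1940/(-5003) = 1623*(-1/2410) + 1940*(-1/5003) = -1623/2410 - 1940/5003 = -12795269/12057230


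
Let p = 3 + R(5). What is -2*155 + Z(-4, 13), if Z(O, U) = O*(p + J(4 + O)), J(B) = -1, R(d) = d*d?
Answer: -418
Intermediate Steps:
R(d) = d²
p = 28 (p = 3 + 5² = 3 + 25 = 28)
Z(O, U) = 27*O (Z(O, U) = O*(28 - 1) = O*27 = 27*O)
-2*155 + Z(-4, 13) = -2*155 + 27*(-4) = -310 - 108 = -418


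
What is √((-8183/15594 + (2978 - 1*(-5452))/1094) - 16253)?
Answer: I*√1182037691430469110/8529918 ≈ 127.46*I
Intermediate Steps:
√((-8183/15594 + (2978 - 1*(-5452))/1094) - 16253) = √((-8183*1/15594 + (2978 + 5452)*(1/1094)) - 16253) = √((-8183/15594 + 8430*(1/1094)) - 16253) = √((-8183/15594 + 4215/547) - 16253) = √(61252609/8529918 - 16253) = √(-138575504645/8529918) = I*√1182037691430469110/8529918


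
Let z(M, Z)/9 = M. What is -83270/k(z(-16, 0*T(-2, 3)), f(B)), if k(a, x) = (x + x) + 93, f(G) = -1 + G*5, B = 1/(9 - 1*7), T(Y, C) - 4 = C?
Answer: -41635/48 ≈ -867.40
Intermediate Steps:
T(Y, C) = 4 + C
z(M, Z) = 9*M
B = ½ (B = 1/(9 - 7) = 1/2 = ½ ≈ 0.50000)
f(G) = -1 + 5*G
k(a, x) = 93 + 2*x (k(a, x) = 2*x + 93 = 93 + 2*x)
-83270/k(z(-16, 0*T(-2, 3)), f(B)) = -83270/(93 + 2*(-1 + 5*(½))) = -83270/(93 + 2*(-1 + 5/2)) = -83270/(93 + 2*(3/2)) = -83270/(93 + 3) = -83270/96 = -83270*1/96 = -41635/48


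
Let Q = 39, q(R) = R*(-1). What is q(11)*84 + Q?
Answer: -885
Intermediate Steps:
q(R) = -R
q(11)*84 + Q = -1*11*84 + 39 = -11*84 + 39 = -924 + 39 = -885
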